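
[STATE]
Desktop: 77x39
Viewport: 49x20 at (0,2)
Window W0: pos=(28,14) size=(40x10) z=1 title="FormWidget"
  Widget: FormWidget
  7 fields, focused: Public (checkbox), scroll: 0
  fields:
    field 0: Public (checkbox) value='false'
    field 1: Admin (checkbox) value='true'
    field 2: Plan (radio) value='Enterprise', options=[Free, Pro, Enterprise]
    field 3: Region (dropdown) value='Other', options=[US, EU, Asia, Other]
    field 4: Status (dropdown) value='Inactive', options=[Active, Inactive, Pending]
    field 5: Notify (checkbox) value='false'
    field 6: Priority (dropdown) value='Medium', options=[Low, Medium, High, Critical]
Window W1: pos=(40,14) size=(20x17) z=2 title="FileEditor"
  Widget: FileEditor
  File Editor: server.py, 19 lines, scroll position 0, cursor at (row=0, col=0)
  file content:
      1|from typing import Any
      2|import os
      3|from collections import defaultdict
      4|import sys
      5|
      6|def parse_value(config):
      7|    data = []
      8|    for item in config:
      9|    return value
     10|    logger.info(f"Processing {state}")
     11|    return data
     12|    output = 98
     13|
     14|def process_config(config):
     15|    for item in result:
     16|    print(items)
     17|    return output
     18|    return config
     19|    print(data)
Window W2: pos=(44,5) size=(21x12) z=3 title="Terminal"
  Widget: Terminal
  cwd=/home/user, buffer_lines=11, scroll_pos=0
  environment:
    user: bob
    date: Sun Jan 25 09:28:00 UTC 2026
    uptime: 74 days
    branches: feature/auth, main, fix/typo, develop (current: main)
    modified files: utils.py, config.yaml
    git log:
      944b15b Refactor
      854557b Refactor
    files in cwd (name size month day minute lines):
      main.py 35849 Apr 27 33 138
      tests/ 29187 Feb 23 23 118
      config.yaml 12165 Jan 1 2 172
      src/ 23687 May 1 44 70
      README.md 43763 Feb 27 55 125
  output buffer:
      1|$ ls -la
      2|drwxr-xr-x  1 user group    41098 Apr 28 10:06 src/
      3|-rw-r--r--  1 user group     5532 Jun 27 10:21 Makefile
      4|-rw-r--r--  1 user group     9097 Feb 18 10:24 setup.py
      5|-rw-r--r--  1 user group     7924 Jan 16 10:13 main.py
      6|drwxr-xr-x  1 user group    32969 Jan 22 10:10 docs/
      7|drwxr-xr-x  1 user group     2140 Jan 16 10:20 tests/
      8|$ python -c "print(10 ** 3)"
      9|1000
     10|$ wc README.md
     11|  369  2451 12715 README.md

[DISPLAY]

                                                 
                                                 
                                                 
                                            ┏━━━━
                                            ┃ Ter
                                            ┠────
                                            ┃$ ls
                                            ┃drwx
                                            ┃-rw-
                                            ┃-rw-
                                            ┃-rw-
                                            ┃drwx
                            ┏━━━━━━━━━━━┏━━━┃drwx
                            ┃ FormWidget┃ Fi┃$ py
                            ┠───────────┠───┗━━━━
                            ┃> Public:  ┃█rom typ
                            ┃  Admin:   ┃import o
                            ┃  Plan:    ┃from col
                            ┃  Region:  ┃import s
                            ┃  Status:  ┃        


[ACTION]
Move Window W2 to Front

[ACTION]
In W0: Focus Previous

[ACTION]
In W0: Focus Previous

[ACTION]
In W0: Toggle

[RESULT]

                                                 
                                                 
                                                 
                                            ┏━━━━
                                            ┃ Ter
                                            ┠────
                                            ┃$ ls
                                            ┃drwx
                                            ┃-rw-
                                            ┃-rw-
                                            ┃-rw-
                                            ┃drwx
                            ┏━━━━━━━━━━━┏━━━┃drwx
                            ┃ FormWidget┃ Fi┃$ py
                            ┠───────────┠───┗━━━━
                            ┃  Public:  ┃█rom typ
                            ┃  Admin:   ┃import o
                            ┃  Plan:    ┃from col
                            ┃  Region:  ┃import s
                            ┃  Status:  ┃        


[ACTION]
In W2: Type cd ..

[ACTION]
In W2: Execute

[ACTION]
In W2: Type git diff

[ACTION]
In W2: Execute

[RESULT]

                                                 
                                                 
                                                 
                                            ┏━━━━
                                            ┃ Ter
                                            ┠────
                                            ┃$ gi
                                            ┃diff
                                            ┃--- 
                                            ┃+++ 
                                            ┃@@ -
                                            ┃+# u
                            ┏━━━━━━━━━━━┏━━━┃ imp
                            ┃ FormWidget┃ Fi┃$ █ 
                            ┠───────────┠───┗━━━━
                            ┃  Public:  ┃█rom typ
                            ┃  Admin:   ┃import o
                            ┃  Plan:    ┃from col
                            ┃  Region:  ┃import s
                            ┃  Status:  ┃        


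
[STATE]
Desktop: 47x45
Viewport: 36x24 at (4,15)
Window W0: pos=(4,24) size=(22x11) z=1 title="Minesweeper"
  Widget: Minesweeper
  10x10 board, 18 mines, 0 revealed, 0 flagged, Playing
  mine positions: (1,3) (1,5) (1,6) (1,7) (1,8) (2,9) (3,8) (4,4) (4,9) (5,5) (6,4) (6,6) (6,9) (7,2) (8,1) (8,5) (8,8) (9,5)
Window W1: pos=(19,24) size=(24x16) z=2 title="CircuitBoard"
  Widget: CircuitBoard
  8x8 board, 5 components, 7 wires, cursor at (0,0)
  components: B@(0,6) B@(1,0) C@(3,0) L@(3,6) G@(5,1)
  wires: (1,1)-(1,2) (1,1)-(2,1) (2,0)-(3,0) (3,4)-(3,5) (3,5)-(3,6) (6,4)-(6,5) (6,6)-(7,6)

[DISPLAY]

                                    
                                    
                                    
                                    
                                    
                                    
                                    
                                    
                                    
┏━━━━━━━━━━━━━━┏━━━━━━━━━━━━━━━━━━━━
┃ Minesweeper  ┃ CircuitBoard       
┠──────────────┠────────────────────
┃■■■■■■■■■■    ┃   0 1 2 3 4 5 6 7  
┃■■■■■■■■■■    ┃0  [.]              
┃■■■■■■■■■■    ┃                    
┃■■■■■■■■■■    ┃1   B   · ─ ·       
┃■■■■■■■■■■    ┃        │           
┃■■■■■■■■■■    ┃2   ·   ·           
┃■■■■■■■■■■    ┃    │               
┗━━━━━━━━━━━━━━┃3   C               
               ┃                    
               ┃4                   
               ┃                    
               ┃5       G           


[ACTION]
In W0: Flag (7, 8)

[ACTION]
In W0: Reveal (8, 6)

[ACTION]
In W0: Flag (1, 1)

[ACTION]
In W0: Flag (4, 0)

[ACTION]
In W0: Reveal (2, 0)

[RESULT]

                                    
                                    
                                    
                                    
                                    
                                    
                                    
                                    
                                    
┏━━━━━━━━━━━━━━┏━━━━━━━━━━━━━━━━━━━━
┃ Minesweeper  ┃ CircuitBoard       
┠──────────────┠────────────────────
┃  1■■■■■■■    ┃   0 1 2 3 4 5 6 7  
┃  1■■■■■■■    ┃0  [.]              
┃  11■■■■■■    ┃                    
┃   1■■■■■■    ┃1   B   · ─ ·       
┃   1■■■■■■    ┃        │           
┃   2■■■■■■    ┃2   ·   ·           
┃ 112■■■■■■    ┃    │               
┗━━━━━━━━━━━━━━┃3   C               
               ┃                    
               ┃4                   
               ┃                    
               ┃5       G           


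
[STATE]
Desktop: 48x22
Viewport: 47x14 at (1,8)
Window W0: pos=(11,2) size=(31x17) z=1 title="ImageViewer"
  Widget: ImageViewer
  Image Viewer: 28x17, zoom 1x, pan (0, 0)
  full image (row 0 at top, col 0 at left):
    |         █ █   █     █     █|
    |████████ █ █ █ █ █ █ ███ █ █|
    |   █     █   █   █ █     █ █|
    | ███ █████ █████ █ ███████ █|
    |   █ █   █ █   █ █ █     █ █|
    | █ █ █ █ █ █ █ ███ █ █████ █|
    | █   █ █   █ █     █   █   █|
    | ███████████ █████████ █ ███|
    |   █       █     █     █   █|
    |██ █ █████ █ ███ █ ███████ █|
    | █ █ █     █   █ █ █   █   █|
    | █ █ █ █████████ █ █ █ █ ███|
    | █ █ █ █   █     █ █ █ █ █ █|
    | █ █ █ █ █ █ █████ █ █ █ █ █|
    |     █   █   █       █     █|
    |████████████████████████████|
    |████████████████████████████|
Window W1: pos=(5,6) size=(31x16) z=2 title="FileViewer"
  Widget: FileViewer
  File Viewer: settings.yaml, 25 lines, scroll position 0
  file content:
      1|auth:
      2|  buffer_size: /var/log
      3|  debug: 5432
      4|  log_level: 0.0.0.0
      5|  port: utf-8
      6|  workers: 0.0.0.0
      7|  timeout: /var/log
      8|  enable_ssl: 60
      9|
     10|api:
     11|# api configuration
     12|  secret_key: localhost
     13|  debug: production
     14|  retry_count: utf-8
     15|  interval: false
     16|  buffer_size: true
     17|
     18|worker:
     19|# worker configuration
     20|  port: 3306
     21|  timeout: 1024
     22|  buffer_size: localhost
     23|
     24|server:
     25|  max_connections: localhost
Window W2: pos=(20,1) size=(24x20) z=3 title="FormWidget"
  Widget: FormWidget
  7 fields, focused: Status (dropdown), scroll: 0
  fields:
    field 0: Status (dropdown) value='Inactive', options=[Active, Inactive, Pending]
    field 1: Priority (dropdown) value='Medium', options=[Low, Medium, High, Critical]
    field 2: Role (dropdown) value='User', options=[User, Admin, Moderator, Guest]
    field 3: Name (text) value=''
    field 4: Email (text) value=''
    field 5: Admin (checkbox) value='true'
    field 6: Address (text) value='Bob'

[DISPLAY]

    ┠──────────────┃  Email:      [      ]┃    
    ┃auth:         ┃  Admin:      [x]     ┃    
    ┃  buffer_size:┃  Address:    [Bob   ]┃    
    ┃  debug: 5432 ┃                      ┃    
    ┃  log_level: 0┃                      ┃    
    ┃  port: utf-8 ┃                      ┃    
    ┃  workers: 0.0┃                      ┃    
    ┃  timeout: /va┃                      ┃    
    ┃  enable_ssl: ┃                      ┃    
    ┃              ┃                      ┃    
    ┃api:          ┃                      ┃    
    ┃# api configur┃                      ┃    
    ┃  secret_key: ┗━━━━━━━━━━━━━━━━━━━━━━┛    
    ┗━━━━━━━━━━━━━━━━━━━━━━━━━━━━━┛            


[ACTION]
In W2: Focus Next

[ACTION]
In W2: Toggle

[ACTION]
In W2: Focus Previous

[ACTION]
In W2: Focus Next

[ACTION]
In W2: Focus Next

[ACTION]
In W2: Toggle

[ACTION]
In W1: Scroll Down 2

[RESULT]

    ┠──────────────┃  Email:      [      ]┃    
    ┃  debug: 5432 ┃  Admin:      [x]     ┃    
    ┃  log_level: 0┃  Address:    [Bob   ]┃    
    ┃  port: utf-8 ┃                      ┃    
    ┃  workers: 0.0┃                      ┃    
    ┃  timeout: /va┃                      ┃    
    ┃  enable_ssl: ┃                      ┃    
    ┃              ┃                      ┃    
    ┃api:          ┃                      ┃    
    ┃# api configur┃                      ┃    
    ┃  secret_key: ┃                      ┃    
    ┃  debug: produ┃                      ┃    
    ┃  retry_count:┗━━━━━━━━━━━━━━━━━━━━━━┛    
    ┗━━━━━━━━━━━━━━━━━━━━━━━━━━━━━┛            


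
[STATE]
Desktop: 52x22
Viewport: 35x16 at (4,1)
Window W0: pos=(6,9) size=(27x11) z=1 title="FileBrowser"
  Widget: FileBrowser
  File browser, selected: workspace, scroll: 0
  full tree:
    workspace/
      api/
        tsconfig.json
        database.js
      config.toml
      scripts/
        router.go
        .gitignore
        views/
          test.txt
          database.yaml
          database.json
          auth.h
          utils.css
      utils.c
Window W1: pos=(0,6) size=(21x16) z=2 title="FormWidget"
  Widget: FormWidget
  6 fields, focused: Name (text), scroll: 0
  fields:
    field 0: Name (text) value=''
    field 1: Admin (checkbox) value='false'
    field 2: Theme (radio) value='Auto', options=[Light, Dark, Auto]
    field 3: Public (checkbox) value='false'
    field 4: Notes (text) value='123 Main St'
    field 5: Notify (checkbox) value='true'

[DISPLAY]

                                   
                                   
                                   
                                   
                                   
━━━━━━━━━━━━━━━━┓                  
rmWidget        ┃                  
────────────────┨                  
ame:       [   ]┃━━━━━━━━━━━┓      
dmin:      [ ]  ┃           ┃      
heme:      ( ) L┃───────────┨      
ublic:     [ ]  ┃e/         ┃      
otes:      [123]┃           ┃      
otify:     [x]  ┃l          ┃      
                ┃s/         ┃      
                ┃           ┃      


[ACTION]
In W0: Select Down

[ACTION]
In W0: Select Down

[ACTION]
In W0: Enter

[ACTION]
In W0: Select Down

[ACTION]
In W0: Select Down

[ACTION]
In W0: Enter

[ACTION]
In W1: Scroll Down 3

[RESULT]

                                   
                                   
                                   
                                   
                                   
━━━━━━━━━━━━━━━━┓                  
rmWidget        ┃                  
────────────────┨                  
ublic:     [ ]  ┃━━━━━━━━━━━┓      
otes:      [123]┃           ┃      
otify:     [x]  ┃───────────┨      
                ┃e/         ┃      
                ┃           ┃      
                ┃l          ┃      
                ┃s/         ┃      
                ┃           ┃      


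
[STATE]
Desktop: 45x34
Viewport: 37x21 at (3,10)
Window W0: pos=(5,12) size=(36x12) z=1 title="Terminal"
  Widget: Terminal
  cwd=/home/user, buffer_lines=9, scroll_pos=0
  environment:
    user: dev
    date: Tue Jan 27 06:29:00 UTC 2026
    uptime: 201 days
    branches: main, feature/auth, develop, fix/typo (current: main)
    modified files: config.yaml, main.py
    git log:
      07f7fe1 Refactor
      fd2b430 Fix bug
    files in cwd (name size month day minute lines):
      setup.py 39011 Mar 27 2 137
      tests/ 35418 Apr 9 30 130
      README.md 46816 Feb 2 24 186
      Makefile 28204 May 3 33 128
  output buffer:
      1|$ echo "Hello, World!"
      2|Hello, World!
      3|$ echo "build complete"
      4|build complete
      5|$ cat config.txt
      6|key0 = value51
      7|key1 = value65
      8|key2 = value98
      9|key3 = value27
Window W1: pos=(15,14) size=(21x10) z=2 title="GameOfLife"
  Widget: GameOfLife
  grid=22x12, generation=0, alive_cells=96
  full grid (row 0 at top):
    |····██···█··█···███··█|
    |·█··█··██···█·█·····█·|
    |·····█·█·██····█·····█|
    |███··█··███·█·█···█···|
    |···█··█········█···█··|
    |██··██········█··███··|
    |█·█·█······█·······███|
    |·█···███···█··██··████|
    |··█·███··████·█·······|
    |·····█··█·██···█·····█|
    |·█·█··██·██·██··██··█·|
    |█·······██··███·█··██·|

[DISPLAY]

                                     
                                     
  ┏━━━━━━━━━━━━━━━━━━━━━━━━━━━━━━━━━━
  ┃ Terminal                         
  ┠─────────┏━━━━━━━━━━━━━━━━━━━┓────
  ┃$ echo "H┃ GameOfLife        ┃    
  ┃Hello, Wo┠───────────────────┨    
  ┃$ echo "b┃Gen: 0             ┃    
  ┃build com┃██··█··███·█·█···█·┃    
  ┃$ cat con┃··█··█········█···█┃    
  ┃key0 = va┃█··██········█··███┃    
  ┃key1 = va┃·█·█······█·······█┃    
  ┃key2 = va┃█···███···█··██··██┃    
  ┗━━━━━━━━━┗━━━━━━━━━━━━━━━━━━━┛━━━━
                                     
                                     
                                     
                                     
                                     
                                     
                                     


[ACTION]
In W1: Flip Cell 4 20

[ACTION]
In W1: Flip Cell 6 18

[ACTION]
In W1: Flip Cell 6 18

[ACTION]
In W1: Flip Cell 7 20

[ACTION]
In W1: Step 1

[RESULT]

                                     
                                     
  ┏━━━━━━━━━━━━━━━━━━━━━━━━━━━━━━━━━━
  ┃ Terminal                         
  ┠─────────┏━━━━━━━━━━━━━━━━━━━┓────
  ┃$ echo "H┃ GameOfLife        ┃    
  ┃Hello, Wo┠───────────────────┨    
  ┃$ echo "b┃Gen: 1             ┃    
  ┃build com┃██·██·██·██··██···█┃    
  ┃$ cat con┃··█··█··█···███·█··┃    
  ┃key0 = va┃██·██··············┃    
  ┃key1 = va┃·███·········██·█··┃    
  ┃key2 = va┃██····█·····███··██┃    
  ┗━━━━━━━━━┗━━━━━━━━━━━━━━━━━━━┛━━━━
                                     
                                     
                                     
                                     
                                     
                                     
                                     


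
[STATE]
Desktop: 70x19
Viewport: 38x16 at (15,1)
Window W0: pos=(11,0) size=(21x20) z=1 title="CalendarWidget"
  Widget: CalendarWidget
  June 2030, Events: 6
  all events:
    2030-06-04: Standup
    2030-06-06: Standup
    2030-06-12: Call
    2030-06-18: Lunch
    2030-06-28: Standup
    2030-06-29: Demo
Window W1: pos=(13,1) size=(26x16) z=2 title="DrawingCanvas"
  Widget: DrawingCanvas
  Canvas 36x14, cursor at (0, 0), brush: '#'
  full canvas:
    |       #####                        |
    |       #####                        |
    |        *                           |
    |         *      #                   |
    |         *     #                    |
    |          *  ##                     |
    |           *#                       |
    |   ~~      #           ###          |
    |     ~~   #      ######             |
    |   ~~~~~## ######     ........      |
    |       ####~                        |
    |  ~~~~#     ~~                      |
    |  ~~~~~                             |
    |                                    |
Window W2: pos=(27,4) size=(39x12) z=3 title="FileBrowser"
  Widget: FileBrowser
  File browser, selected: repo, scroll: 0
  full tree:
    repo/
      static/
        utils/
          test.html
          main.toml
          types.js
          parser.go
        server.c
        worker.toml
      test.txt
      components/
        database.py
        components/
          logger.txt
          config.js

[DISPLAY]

━━━━━━━━━━━━━━━━━━━━━━━┓              
DrawingCanvas          ┃              
───────────────────────┨              
      ##### ┏━━━━━━━━━━━━━━━━━━━━━━━━━
      ##### ┃ FileBrowser             
       *    ┠─────────────────────────
        *   ┃> [-] repo/              
        *   ┃    [+] static/          
         *  ┃    test.txt             
          *#┃    [+] components/      
  ~~      # ┃                         
    ~~   #  ┃                         
  ~~~~~## ##┃                         
      ####~ ┃                         
 ~~~~#     ~┗━━━━━━━━━━━━━━━━━━━━━━━━━
━━━━━━━━━━━━━━━━━━━━━━━┛              


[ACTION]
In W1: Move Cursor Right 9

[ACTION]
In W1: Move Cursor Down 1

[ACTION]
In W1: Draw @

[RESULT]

━━━━━━━━━━━━━━━━━━━━━━━┓              
DrawingCanvas          ┃              
───────────────────────┨              
      ##### ┏━━━━━━━━━━━━━━━━━━━━━━━━━
      ##@## ┃ FileBrowser             
       *    ┠─────────────────────────
        *   ┃> [-] repo/              
        *   ┃    [+] static/          
         *  ┃    test.txt             
          *#┃    [+] components/      
  ~~      # ┃                         
    ~~   #  ┃                         
  ~~~~~## ##┃                         
      ####~ ┃                         
 ~~~~#     ~┗━━━━━━━━━━━━━━━━━━━━━━━━━
━━━━━━━━━━━━━━━━━━━━━━━┛              


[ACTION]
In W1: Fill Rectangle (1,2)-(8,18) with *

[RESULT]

━━━━━━━━━━━━━━━━━━━━━━━┓              
DrawingCanvas          ┃              
───────────────────────┨              
      ##### ┏━━━━━━━━━━━━━━━━━━━━━━━━━
 ***********┃ FileBrowser             
 ***********┠─────────────────────────
 ***********┃> [-] repo/              
 ***********┃    [+] static/          
 ***********┃    test.txt             
 ***********┃    [+] components/      
 ***********┃                         
 ***********┃                         
  ~~~~~## ##┃                         
      ####~ ┃                         
 ~~~~#     ~┗━━━━━━━━━━━━━━━━━━━━━━━━━
━━━━━━━━━━━━━━━━━━━━━━━┛              


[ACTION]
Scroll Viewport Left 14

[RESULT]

          ┃ ┏━━━━━━━━━━━━━━━━━━━━━━━━┓
          ┠─┃ DrawingCanvas          ┃
          ┃ ┠────────────────────────┨
          ┃M┃       ##### ┏━━━━━━━━━━━
          ┃ ┃  ***********┃ FileBrowse
          ┃ ┃  ***********┠───────────
          ┃1┃  ***********┃> [-] repo/
          ┃1┃  ***********┃    [+] sta
          ┃2┃  ***********┃    test.tx
          ┃ ┃  ***********┃    [+] com
          ┃ ┃  ***********┃           
          ┃ ┃  ***********┃           
          ┃ ┃   ~~~~~## ##┃           
          ┃ ┃       ####~ ┃           
          ┃ ┃  ~~~~#     ~┗━━━━━━━━━━━
          ┃ ┗━━━━━━━━━━━━━━━━━━━━━━━━┛


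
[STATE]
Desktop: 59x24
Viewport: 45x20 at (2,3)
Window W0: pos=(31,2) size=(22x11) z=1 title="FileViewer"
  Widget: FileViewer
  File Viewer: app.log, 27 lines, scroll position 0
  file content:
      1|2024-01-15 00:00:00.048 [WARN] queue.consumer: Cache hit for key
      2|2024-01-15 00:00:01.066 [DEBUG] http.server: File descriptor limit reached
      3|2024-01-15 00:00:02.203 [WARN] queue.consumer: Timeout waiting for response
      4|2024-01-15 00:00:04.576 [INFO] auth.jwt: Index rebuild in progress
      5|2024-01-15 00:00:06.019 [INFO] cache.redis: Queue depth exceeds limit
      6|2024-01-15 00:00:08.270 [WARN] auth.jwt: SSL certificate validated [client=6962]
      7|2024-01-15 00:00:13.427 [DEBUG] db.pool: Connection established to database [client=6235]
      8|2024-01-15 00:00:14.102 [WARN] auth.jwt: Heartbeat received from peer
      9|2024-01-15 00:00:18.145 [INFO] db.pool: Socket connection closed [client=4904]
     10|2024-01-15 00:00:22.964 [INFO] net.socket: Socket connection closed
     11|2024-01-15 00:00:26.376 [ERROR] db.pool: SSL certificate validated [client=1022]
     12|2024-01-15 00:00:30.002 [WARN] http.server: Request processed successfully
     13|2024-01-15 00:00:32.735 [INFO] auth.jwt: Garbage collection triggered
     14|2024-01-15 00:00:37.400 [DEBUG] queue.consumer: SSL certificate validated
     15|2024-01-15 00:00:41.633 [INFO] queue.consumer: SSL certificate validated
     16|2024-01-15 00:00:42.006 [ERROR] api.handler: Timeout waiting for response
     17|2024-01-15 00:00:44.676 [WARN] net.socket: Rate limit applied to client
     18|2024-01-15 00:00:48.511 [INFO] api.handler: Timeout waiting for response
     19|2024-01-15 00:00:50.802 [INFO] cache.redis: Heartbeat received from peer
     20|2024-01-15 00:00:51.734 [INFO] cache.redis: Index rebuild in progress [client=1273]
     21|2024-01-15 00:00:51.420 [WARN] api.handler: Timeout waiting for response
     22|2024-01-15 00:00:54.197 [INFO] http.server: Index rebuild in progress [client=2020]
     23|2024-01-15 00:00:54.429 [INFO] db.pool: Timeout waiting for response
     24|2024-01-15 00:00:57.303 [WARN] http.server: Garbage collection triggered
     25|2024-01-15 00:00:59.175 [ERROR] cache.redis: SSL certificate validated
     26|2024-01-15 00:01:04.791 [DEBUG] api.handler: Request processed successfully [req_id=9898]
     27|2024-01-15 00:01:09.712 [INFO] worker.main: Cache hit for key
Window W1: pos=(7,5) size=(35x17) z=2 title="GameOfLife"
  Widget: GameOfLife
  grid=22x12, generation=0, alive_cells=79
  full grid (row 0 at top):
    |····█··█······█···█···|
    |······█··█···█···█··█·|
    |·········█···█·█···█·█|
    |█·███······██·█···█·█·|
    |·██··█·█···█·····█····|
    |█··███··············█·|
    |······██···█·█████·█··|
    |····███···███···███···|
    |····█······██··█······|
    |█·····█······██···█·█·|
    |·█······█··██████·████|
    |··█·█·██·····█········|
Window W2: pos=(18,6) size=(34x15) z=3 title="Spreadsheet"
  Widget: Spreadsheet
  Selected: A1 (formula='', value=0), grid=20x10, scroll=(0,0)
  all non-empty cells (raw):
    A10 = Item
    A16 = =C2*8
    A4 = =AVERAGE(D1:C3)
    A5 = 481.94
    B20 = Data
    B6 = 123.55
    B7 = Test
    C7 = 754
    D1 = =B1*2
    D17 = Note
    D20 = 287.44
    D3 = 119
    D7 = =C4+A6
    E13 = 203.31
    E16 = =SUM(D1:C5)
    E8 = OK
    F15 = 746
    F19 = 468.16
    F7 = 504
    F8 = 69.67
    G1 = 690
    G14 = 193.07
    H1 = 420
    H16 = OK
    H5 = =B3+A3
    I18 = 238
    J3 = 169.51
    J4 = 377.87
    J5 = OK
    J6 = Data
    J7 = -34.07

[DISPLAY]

                             ┃ FileViewer    
                             ┠───────────────
     ┏━━━━━━━━━━━━━━━━━━━━━━━━━━━━━━━━━┓ 00:0
     ┃ GameOfLif┏━━━━━━━━━━━━━━━━━━━━━━━━━━━━
     ┠──────────┃ Spreadsheet                
     ┃Gen: 0    ┠────────────────────────────
     ┃····█··█··┃A1:                         
     ┃······█··█┃       A       B       C    
     ┃·········█┃----------------------------
     ┃█·███·····┃  1      [0]       0       0
     ┃·██··█·█··┃  2        0       0       0
     ┃█··███····┃  3        0       0       0
     ┃······██··┃  4    19.83       0       0
     ┃····███···┃  5   481.94       0       0
     ┃····█·····┃  6        0  123.55       0
     ┃█·····█···┃  7        0Test         754
     ┃·█······█·┃  8        0       0       0
     ┃··█·█·██··┗━━━━━━━━━━━━━━━━━━━━━━━━━━━━
     ┗━━━━━━━━━━━━━━━━━━━━━━━━━━━━━━━━━┛     
                                             


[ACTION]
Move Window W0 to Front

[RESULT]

                             ┃ FileViewer    
                             ┠───────────────
     ┏━━━━━━━━━━━━━━━━━━━━━━━┃2024-01-15 00:0
     ┃ GameOfLif┏━━━━━━━━━━━━┃2024-01-15 00:0
     ┠──────────┃ Spreadsheet┃2024-01-15 00:0
     ┃Gen: 0    ┠────────────┃2024-01-15 00:0
     ┃····█··█··┃A1:         ┃2024-01-15 00:0
     ┃······█··█┃       A    ┃2024-01-15 00:0
     ┃·········█┃------------┃2024-01-15 00:0
     ┃█·███·····┃  1      [0]┗━━━━━━━━━━━━━━━
     ┃·██··█·█··┃  2        0       0       0
     ┃█··███····┃  3        0       0       0
     ┃······██··┃  4    19.83       0       0
     ┃····███···┃  5   481.94       0       0
     ┃····█·····┃  6        0  123.55       0
     ┃█·····█···┃  7        0Test         754
     ┃·█······█·┃  8        0       0       0
     ┃··█·█·██··┗━━━━━━━━━━━━━━━━━━━━━━━━━━━━
     ┗━━━━━━━━━━━━━━━━━━━━━━━━━━━━━━━━━┛     
                                             


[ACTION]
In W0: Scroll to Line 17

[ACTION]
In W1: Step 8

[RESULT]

                             ┃ FileViewer    
                             ┠───────────────
     ┏━━━━━━━━━━━━━━━━━━━━━━━┃2024-01-15 00:0
     ┃ GameOfLif┏━━━━━━━━━━━━┃2024-01-15 00:0
     ┠──────────┃ Spreadsheet┃2024-01-15 00:0
     ┃Gen: 8    ┠────────────┃2024-01-15 00:0
     ┃··········┃A1:         ┃2024-01-15 00:0
     ┃··········┃       A    ┃2024-01-15 00:0
     ┃··········┃------------┃2024-01-15 00:0
     ┃··········┃  1      [0]┗━━━━━━━━━━━━━━━
     ┃··········┃  2        0       0       0
     ┃··········┃  3        0       0       0
     ┃········██┃  4    19.83       0       0
     ┃·······███┃  5   481.94       0       0
     ┃·······██·┃  6        0  123.55       0
     ┃····██···█┃  7        0Test         754
     ┃····██····┃  8        0       0       0
     ┃····██····┗━━━━━━━━━━━━━━━━━━━━━━━━━━━━
     ┗━━━━━━━━━━━━━━━━━━━━━━━━━━━━━━━━━┛     
                                             


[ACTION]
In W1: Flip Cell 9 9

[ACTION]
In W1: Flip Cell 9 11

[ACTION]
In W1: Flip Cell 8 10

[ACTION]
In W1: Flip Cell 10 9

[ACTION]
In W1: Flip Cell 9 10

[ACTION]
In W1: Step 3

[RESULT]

                             ┃ FileViewer    
                             ┠───────────────
     ┏━━━━━━━━━━━━━━━━━━━━━━━┃2024-01-15 00:0
     ┃ GameOfLif┏━━━━━━━━━━━━┃2024-01-15 00:0
     ┠──────────┃ Spreadsheet┃2024-01-15 00:0
     ┃Gen: 11   ┠────────────┃2024-01-15 00:0
     ┃··········┃A1:         ┃2024-01-15 00:0
     ┃··········┃       A    ┃2024-01-15 00:0
     ┃··········┃------------┃2024-01-15 00:0
     ┃··········┃  1      [0]┗━━━━━━━━━━━━━━━
     ┃··········┃  2        0       0       0
     ┃··········┃  3        0       0       0
     ┃·······███┃  4    19.83       0       0
     ┃······█·██┃  5   481.94       0       0
     ┃·····██··█┃  6        0  123.55       0
     ┃·····█··█·┃  7        0Test         754
     ┃···█··█···┃  8        0       0       0
     ┃····███···┗━━━━━━━━━━━━━━━━━━━━━━━━━━━━
     ┗━━━━━━━━━━━━━━━━━━━━━━━━━━━━━━━━━┛     
                                             


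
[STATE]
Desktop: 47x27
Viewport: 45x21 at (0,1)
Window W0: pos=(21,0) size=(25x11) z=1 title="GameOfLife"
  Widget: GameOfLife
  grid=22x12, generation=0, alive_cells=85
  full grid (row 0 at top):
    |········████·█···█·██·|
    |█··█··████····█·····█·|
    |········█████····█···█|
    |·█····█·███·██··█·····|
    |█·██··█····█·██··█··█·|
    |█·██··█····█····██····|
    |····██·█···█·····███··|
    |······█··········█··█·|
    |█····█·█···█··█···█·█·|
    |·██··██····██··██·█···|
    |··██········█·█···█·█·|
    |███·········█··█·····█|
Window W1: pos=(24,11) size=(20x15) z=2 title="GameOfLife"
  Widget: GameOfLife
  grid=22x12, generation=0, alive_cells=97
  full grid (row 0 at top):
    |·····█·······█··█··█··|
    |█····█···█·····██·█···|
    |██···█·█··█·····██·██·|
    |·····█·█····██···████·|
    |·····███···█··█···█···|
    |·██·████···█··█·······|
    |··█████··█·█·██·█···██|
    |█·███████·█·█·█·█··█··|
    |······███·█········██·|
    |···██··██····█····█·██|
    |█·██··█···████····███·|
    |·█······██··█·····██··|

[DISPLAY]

                     ┃ GameOfLife            
                     ┠───────────────────────
                     ┃Gen: 0                 
                     ┃·█····█·███·██··█····· 
                     ┃█·██··█····█·██··█··█· 
                     ┃█·██··█····█····██···· 
                     ┃····██·█···█·····███·· 
                     ┃······█··········█··█· 
                     ┃█····█·█···█··█···█·█· 
                     ┗━━━━━━━━━━━━━━━━━━━━━━━
                        ┏━━━━━━━━━━━━━━━━━━┓ 
                        ┃ GameOfLife       ┃ 
                        ┠──────────────────┨ 
                        ┃Gen: 0            ┃ 
                        ┃···█···█·····██·█·┃ 
                        ┃···█·█··█·····██·█┃ 
                        ┃···█·█····██···███┃ 
                        ┃···███···█··█···█·┃ 
                        ┃█·████···█··█·····┃ 
                        ┃█████··█·█·██·█···┃ 
                        ┃███████·█·█·█·█··█┃ 


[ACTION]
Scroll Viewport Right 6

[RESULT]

                   ┃ GameOfLife            ┃ 
                   ┠───────────────────────┨ 
                   ┃Gen: 0                 ┃ 
                   ┃·█····█·███·██··█····· ┃ 
                   ┃█·██··█····█·██··█··█· ┃ 
                   ┃█·██··█····█····██···· ┃ 
                   ┃····██·█···█·····███·· ┃ 
                   ┃······█··········█··█· ┃ 
                   ┃█····█·█···█··█···█·█· ┃ 
                   ┗━━━━━━━━━━━━━━━━━━━━━━━┛ 
                      ┏━━━━━━━━━━━━━━━━━━┓   
                      ┃ GameOfLife       ┃   
                      ┠──────────────────┨   
                      ┃Gen: 0            ┃   
                      ┃···█···█·····██·█·┃   
                      ┃···█·█··█·····██·█┃   
                      ┃···█·█····██···███┃   
                      ┃···███···█··█···█·┃   
                      ┃█·████···█··█·····┃   
                      ┃█████··█·█·██·█···┃   
                      ┃███████·█·█·█·█··█┃   


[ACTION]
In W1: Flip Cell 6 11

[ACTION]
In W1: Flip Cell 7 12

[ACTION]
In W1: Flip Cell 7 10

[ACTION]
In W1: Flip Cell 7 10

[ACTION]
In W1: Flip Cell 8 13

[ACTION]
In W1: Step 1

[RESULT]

                   ┃ GameOfLife            ┃ 
                   ┠───────────────────────┨ 
                   ┃Gen: 0                 ┃ 
                   ┃·█····█·███·██··█····· ┃ 
                   ┃█·██··█····█·██··█··█· ┃ 
                   ┃█·██··█····█····██···· ┃ 
                   ┃····██·█···█·····███·· ┃ 
                   ┃······█··········█··█· ┃ 
                   ┃█····█·█···█··█···█·█· ┃ 
                   ┗━━━━━━━━━━━━━━━━━━━━━━━┛ 
                      ┏━━━━━━━━━━━━━━━━━━┓   
                      ┃ GameOfLife       ┃   
                      ┠──────────────────┨   
                      ┃Gen: 1            ┃   
                      ┃··██·········█··█·┃   
                      ┃··██··█······█····┃   
                      ┃··██·██··███··█···┃   
                      ┃······█··█··█··██·┃   
                      ┃█·····█·█·█·█·····┃   
                      ┃·······██··██·····┃   
                      ┃█·······█···█····█┃   
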